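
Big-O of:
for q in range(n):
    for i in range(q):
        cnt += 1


Per nesting level: O(n) * O(n) [triangular over q] = O(n^2)
Complexity: O(n^2)


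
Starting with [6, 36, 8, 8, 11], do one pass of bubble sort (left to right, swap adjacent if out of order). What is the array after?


After one pass: [6, 8, 8, 11, 36]


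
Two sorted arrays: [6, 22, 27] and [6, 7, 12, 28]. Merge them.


Compare heads, take smaller each step.
Merged: [6, 6, 7, 12, 22, 27, 28]


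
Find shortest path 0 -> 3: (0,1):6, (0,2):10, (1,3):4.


Dijkstra from 0:
Distances: {0: 0, 1: 6, 2: 10, 3: 10}
Shortest distance to 3 = 10, path = [0, 1, 3]


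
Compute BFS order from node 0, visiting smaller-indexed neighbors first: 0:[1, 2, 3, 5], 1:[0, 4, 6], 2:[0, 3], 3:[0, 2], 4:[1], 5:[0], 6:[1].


BFS queue: start with [0]
Visit order: [0, 1, 2, 3, 5, 4, 6]


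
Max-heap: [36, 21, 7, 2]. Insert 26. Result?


Append 26: [36, 21, 7, 2, 26]
Bubble up: swap idx 4(26) with idx 1(21)
Result: [36, 26, 7, 2, 21]


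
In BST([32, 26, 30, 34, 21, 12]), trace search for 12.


BST root = 32
Search for 12: compare at each node
Path: [32, 26, 21, 12]


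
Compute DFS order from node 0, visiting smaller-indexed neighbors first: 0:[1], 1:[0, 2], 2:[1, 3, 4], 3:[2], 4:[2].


DFS stack-based: start with [0]
Visit order: [0, 1, 2, 3, 4]


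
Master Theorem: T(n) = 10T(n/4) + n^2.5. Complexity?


a=10, b=4, c=2.5. log_4(10)=1.661 < c=2.5. Case 3: O(n^c) = O(n^2.500)
Complexity: O(n^2.500)


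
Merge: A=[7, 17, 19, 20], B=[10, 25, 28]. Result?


Compare heads, take smaller each step.
Merged: [7, 10, 17, 19, 20, 25, 28]


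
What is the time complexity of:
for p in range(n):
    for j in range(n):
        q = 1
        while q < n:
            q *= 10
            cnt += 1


Per nesting level: O(n) * O(n) * O(log n) = O(n^2 log n)
Complexity: O(n^2 log n)


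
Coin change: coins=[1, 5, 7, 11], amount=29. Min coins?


dp[0]=0; dp[i]=1+min(dp[i-c] for c in coins)
...dp[24]=4, dp[25]=3, dp[26]=4, dp[27]=3, dp[28]=4, dp[29]=3
Minimum coins for 29 = 3


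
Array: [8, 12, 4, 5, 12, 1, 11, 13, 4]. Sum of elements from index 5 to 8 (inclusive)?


Prefix sums: [0, 8, 20, 24, 29, 41, 42, 53, 66, 70]
Sum[5..8] = prefix[9] - prefix[5] = 70 - 41 = 29


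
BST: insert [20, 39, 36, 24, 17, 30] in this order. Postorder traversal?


Root = 20; build tree by BST insertion.
Postorder traversal: [17, 30, 24, 36, 39, 20]


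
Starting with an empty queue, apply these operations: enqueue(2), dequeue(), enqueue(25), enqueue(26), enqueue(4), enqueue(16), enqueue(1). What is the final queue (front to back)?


enqueue(2) -> [2]
dequeue() returns 2 -> []
enqueue(25) -> [25]
enqueue(26) -> [25, 26]
enqueue(4) -> [25, 26, 4]
enqueue(16) -> [25, 26, 4, 16]
enqueue(1) -> [25, 26, 4, 16, 1]
Final queue (front to back): [25, 26, 4, 16, 1]


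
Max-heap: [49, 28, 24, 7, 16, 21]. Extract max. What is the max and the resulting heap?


Max = 49
Replace root with last, heapify down
Resulting heap: [28, 21, 24, 7, 16]


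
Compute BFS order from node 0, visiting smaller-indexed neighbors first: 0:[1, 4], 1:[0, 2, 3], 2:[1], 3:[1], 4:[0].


BFS queue: start with [0]
Visit order: [0, 1, 4, 2, 3]


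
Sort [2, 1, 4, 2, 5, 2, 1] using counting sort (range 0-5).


Count array: [0, 2, 3, 0, 1, 1]
Reconstruct: [1, 1, 2, 2, 2, 4, 5]


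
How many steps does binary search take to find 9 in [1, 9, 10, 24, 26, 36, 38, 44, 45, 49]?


Search for 9:
[0,9] mid=4 arr[4]=26
[0,3] mid=1 arr[1]=9
Total: 2 comparisons


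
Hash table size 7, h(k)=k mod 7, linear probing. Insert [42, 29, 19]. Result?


Insertions: 42->slot 0; 29->slot 1; 19->slot 5
Table: [42, 29, None, None, None, 19, None]


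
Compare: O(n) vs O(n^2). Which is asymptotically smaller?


linear grows slower than quadratic
O(n) is asymptotically smaller; O(n^2) grows faster


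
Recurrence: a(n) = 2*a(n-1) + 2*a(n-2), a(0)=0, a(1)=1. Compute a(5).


Build bottom-up:
...a(3)=6, a(4)=16, a(5)=2*16+2*6=44


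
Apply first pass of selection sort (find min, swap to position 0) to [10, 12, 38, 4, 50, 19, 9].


After one pass: [4, 12, 38, 10, 50, 19, 9]


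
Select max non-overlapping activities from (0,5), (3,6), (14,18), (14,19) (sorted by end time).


Greedy: pick earliest-ending, then skip overlaps.
Selected (2 activities): [(0, 5), (14, 18)]


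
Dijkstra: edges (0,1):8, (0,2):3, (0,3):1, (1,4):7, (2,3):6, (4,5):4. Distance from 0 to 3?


Dijkstra from 0:
Distances: {0: 0, 1: 8, 2: 3, 3: 1, 4: 15, 5: 19}
Shortest distance to 3 = 1, path = [0, 3]


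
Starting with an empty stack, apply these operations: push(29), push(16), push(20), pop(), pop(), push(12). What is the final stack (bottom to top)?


push(29) -> [29]
push(16) -> [29, 16]
push(20) -> [29, 16, 20]
pop() returns 20 -> [29, 16]
pop() returns 16 -> [29]
push(12) -> [29, 12]
Final stack (bottom to top): [29, 12]


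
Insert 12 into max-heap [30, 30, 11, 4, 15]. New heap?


Append 12: [30, 30, 11, 4, 15, 12]
Bubble up: swap idx 5(12) with idx 2(11)
Result: [30, 30, 12, 4, 15, 11]


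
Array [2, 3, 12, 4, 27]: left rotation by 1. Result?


Left rotate by 1: [3, 12, 4, 27, 2]


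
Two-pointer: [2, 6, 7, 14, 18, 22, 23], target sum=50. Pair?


Two pointers: lo=0, hi=6
No pair sums to 50


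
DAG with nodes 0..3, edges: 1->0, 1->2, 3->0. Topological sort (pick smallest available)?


Kahn's algorithm, process smallest node first
Order: [1, 2, 3, 0]


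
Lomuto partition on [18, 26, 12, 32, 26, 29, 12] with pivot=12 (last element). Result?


Elements <= 12 go left of pivot.
Result: [12, 12, 18, 32, 26, 29, 26], pivot at index 1


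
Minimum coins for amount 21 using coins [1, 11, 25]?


dp[0]=0; dp[i]=1+min(dp[i-c] for c in coins)
...dp[16]=6, dp[17]=7, dp[18]=8, dp[19]=9, dp[20]=10, dp[21]=11
Minimum coins for 21 = 11


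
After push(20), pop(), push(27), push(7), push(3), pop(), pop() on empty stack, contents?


push(20) -> [20]
pop() returns 20 -> []
push(27) -> [27]
push(7) -> [27, 7]
push(3) -> [27, 7, 3]
pop() returns 3 -> [27, 7]
pop() returns 7 -> [27]
Final stack (bottom to top): [27]


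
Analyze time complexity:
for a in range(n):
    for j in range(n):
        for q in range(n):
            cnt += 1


Per nesting level: O(n) * O(n) * O(n) = O(n^3)
Complexity: O(n^3)


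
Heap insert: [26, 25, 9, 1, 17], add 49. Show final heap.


Append 49: [26, 25, 9, 1, 17, 49]
Bubble up: swap idx 5(49) with idx 2(9); swap idx 2(49) with idx 0(26)
Result: [49, 25, 26, 1, 17, 9]


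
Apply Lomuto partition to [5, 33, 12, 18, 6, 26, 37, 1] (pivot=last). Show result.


Elements <= 1 go left of pivot.
Result: [1, 33, 12, 18, 6, 26, 37, 5], pivot at index 0


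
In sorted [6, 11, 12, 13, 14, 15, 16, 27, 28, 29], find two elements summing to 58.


Two pointers: lo=0, hi=9
No pair sums to 58


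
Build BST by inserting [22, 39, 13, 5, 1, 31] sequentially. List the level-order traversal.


Root = 22; build tree by BST insertion.
Level-Order traversal: [22, 13, 39, 5, 31, 1]


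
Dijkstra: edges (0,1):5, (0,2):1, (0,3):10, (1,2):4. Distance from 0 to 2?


Dijkstra from 0:
Distances: {0: 0, 1: 5, 2: 1, 3: 10}
Shortest distance to 2 = 1, path = [0, 2]


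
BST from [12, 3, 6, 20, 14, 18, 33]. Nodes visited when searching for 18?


BST root = 12
Search for 18: compare at each node
Path: [12, 20, 14, 18]


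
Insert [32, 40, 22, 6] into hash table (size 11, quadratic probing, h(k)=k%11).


Insertions: 32->slot 10; 40->slot 7; 22->slot 0; 6->slot 6
Table: [22, None, None, None, None, None, 6, 40, None, None, 32]


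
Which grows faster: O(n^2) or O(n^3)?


quadratic grows slower than cubic
O(n^2) is asymptotically smaller; O(n^3) grows faster


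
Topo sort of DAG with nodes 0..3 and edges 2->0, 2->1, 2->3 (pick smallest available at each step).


Kahn's algorithm, process smallest node first
Order: [2, 0, 1, 3]


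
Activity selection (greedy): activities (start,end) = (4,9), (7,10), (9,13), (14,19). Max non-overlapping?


Greedy: pick earliest-ending, then skip overlaps.
Selected (3 activities): [(4, 9), (9, 13), (14, 19)]


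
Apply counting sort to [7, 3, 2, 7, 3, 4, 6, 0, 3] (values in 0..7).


Count array: [1, 0, 1, 3, 1, 0, 1, 2]
Reconstruct: [0, 2, 3, 3, 3, 4, 6, 7, 7]


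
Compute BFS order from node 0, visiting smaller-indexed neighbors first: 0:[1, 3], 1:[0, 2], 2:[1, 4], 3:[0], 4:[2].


BFS queue: start with [0]
Visit order: [0, 1, 3, 2, 4]


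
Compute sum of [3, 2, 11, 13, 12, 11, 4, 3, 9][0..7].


Prefix sums: [0, 3, 5, 16, 29, 41, 52, 56, 59, 68]
Sum[0..7] = prefix[8] - prefix[0] = 59 - 0 = 59


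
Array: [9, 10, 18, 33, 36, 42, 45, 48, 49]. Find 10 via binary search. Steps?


Search for 10:
[0,8] mid=4 arr[4]=36
[0,3] mid=1 arr[1]=10
Total: 2 comparisons


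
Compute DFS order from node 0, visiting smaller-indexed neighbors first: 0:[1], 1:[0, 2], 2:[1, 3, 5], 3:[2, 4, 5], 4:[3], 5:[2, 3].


DFS stack-based: start with [0]
Visit order: [0, 1, 2, 3, 4, 5]


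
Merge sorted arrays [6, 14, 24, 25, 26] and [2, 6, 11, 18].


Compare heads, take smaller each step.
Merged: [2, 6, 6, 11, 14, 18, 24, 25, 26]


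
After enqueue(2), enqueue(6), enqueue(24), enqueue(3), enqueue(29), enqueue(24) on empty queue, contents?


enqueue(2) -> [2]
enqueue(6) -> [2, 6]
enqueue(24) -> [2, 6, 24]
enqueue(3) -> [2, 6, 24, 3]
enqueue(29) -> [2, 6, 24, 3, 29]
enqueue(24) -> [2, 6, 24, 3, 29, 24]
Final queue (front to back): [2, 6, 24, 3, 29, 24]


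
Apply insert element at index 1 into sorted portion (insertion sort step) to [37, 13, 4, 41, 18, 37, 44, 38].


After one pass: [13, 37, 4, 41, 18, 37, 44, 38]


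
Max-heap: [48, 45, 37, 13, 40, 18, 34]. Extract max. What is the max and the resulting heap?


Max = 48
Replace root with last, heapify down
Resulting heap: [45, 40, 37, 13, 34, 18]


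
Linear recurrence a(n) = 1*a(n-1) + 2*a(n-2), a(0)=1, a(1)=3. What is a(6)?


Build bottom-up:
...a(4)=21, a(5)=43, a(6)=1*43+2*21=85


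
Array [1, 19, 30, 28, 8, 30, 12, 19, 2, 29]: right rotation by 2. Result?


Right rotate by 2: [2, 29, 1, 19, 30, 28, 8, 30, 12, 19]


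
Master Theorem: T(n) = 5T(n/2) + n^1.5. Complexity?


a=5, b=2, c=1.5. log_2(5)=2.322 > c=1.5. Case 1: O(n^log_b(a)) = O(n^2.322)
Complexity: O(n^2.322)


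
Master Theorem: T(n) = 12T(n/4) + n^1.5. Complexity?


a=12, b=4, c=1.5. log_4(12)=1.792 > c=1.5. Case 1: O(n^log_b(a)) = O(n^1.792)
Complexity: O(n^1.792)


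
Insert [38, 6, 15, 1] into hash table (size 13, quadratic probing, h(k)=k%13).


Insertions: 38->slot 12; 6->slot 6; 15->slot 2; 1->slot 1
Table: [None, 1, 15, None, None, None, 6, None, None, None, None, None, 38]


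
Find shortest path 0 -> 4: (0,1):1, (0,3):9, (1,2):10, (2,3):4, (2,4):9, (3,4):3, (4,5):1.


Dijkstra from 0:
Distances: {0: 0, 1: 1, 2: 11, 3: 9, 4: 12, 5: 13}
Shortest distance to 4 = 12, path = [0, 3, 4]


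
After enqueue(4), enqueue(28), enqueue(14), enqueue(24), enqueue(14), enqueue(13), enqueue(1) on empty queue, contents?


enqueue(4) -> [4]
enqueue(28) -> [4, 28]
enqueue(14) -> [4, 28, 14]
enqueue(24) -> [4, 28, 14, 24]
enqueue(14) -> [4, 28, 14, 24, 14]
enqueue(13) -> [4, 28, 14, 24, 14, 13]
enqueue(1) -> [4, 28, 14, 24, 14, 13, 1]
Final queue (front to back): [4, 28, 14, 24, 14, 13, 1]


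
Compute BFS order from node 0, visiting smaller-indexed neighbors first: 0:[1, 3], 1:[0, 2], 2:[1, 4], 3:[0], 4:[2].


BFS queue: start with [0]
Visit order: [0, 1, 3, 2, 4]


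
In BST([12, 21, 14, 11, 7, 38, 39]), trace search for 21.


BST root = 12
Search for 21: compare at each node
Path: [12, 21]


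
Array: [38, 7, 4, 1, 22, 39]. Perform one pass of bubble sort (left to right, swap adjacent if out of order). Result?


After one pass: [7, 4, 1, 22, 38, 39]


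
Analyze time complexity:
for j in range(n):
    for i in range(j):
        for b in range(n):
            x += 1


Per nesting level: O(n) * O(n) [triangular over j] * O(n) = O(n^3)
Complexity: O(n^3)


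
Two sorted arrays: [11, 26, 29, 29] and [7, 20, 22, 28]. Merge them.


Compare heads, take smaller each step.
Merged: [7, 11, 20, 22, 26, 28, 29, 29]


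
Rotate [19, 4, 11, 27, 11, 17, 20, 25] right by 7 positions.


Right rotate by 7: [4, 11, 27, 11, 17, 20, 25, 19]


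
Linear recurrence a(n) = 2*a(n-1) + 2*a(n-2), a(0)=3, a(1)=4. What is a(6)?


Build bottom-up:
...a(4)=100, a(5)=272, a(6)=2*272+2*100=744


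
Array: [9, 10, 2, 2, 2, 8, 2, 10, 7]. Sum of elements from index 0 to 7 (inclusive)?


Prefix sums: [0, 9, 19, 21, 23, 25, 33, 35, 45, 52]
Sum[0..7] = prefix[8] - prefix[0] = 45 - 0 = 45


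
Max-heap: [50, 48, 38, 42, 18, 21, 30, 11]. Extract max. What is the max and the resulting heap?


Max = 50
Replace root with last, heapify down
Resulting heap: [48, 42, 38, 11, 18, 21, 30]


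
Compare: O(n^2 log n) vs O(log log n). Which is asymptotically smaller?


double-logarithmic grows slower than n^2 log n
O(log log n) is asymptotically smaller; O(n^2 log n) grows faster


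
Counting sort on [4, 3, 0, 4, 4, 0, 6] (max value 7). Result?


Count array: [2, 0, 0, 1, 3, 0, 1, 0]
Reconstruct: [0, 0, 3, 4, 4, 4, 6]


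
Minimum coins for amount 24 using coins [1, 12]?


dp[0]=0; dp[i]=1+min(dp[i-c] for c in coins)
...dp[19]=8, dp[20]=9, dp[21]=10, dp[22]=11, dp[23]=12, dp[24]=2
Minimum coins for 24 = 2


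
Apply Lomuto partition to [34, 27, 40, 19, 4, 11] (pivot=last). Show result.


Elements <= 11 go left of pivot.
Result: [4, 11, 40, 19, 34, 27], pivot at index 1


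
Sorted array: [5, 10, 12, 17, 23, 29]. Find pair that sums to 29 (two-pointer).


Two pointers: lo=0, hi=5
Found pair: (12, 17) summing to 29


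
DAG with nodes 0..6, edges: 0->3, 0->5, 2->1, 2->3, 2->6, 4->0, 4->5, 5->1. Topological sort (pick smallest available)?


Kahn's algorithm, process smallest node first
Order: [2, 4, 0, 3, 5, 1, 6]


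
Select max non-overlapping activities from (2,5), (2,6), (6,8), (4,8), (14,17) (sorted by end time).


Greedy: pick earliest-ending, then skip overlaps.
Selected (3 activities): [(2, 5), (6, 8), (14, 17)]


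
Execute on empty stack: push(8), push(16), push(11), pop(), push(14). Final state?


push(8) -> [8]
push(16) -> [8, 16]
push(11) -> [8, 16, 11]
pop() returns 11 -> [8, 16]
push(14) -> [8, 16, 14]
Final stack (bottom to top): [8, 16, 14]


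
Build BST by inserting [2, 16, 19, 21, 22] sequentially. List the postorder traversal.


Root = 2; build tree by BST insertion.
Postorder traversal: [22, 21, 19, 16, 2]


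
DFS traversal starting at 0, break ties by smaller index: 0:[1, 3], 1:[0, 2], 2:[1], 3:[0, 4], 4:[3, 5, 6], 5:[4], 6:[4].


DFS stack-based: start with [0]
Visit order: [0, 1, 2, 3, 4, 5, 6]


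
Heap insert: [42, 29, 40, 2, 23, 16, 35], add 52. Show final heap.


Append 52: [42, 29, 40, 2, 23, 16, 35, 52]
Bubble up: swap idx 7(52) with idx 3(2); swap idx 3(52) with idx 1(29); swap idx 1(52) with idx 0(42)
Result: [52, 42, 40, 29, 23, 16, 35, 2]


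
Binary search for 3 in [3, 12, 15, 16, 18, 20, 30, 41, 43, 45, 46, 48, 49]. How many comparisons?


Search for 3:
[0,12] mid=6 arr[6]=30
[0,5] mid=2 arr[2]=15
[0,1] mid=0 arr[0]=3
Total: 3 comparisons


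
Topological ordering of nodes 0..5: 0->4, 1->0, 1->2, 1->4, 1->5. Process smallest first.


Kahn's algorithm, process smallest node first
Order: [1, 0, 2, 3, 4, 5]


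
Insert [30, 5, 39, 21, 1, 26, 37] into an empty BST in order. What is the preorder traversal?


Root = 30; build tree by BST insertion.
Preorder traversal: [30, 5, 1, 21, 26, 39, 37]


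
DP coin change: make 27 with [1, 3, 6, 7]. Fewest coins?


dp[0]=0; dp[i]=1+min(dp[i-c] for c in coins)
...dp[22]=4, dp[23]=4, dp[24]=4, dp[25]=4, dp[26]=4, dp[27]=4
Minimum coins for 27 = 4


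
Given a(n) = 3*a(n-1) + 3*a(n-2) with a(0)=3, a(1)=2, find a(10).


Build bottom-up:
...a(8)=40743, a(9)=154467, a(10)=3*154467+3*40743=585630


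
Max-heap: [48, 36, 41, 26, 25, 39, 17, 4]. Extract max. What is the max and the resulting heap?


Max = 48
Replace root with last, heapify down
Resulting heap: [41, 36, 39, 26, 25, 4, 17]


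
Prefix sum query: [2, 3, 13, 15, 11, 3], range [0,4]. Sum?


Prefix sums: [0, 2, 5, 18, 33, 44, 47]
Sum[0..4] = prefix[5] - prefix[0] = 44 - 0 = 44


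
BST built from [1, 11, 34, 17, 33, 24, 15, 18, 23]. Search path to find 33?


BST root = 1
Search for 33: compare at each node
Path: [1, 11, 34, 17, 33]


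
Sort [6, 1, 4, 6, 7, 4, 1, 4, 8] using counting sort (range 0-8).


Count array: [0, 2, 0, 0, 3, 0, 2, 1, 1]
Reconstruct: [1, 1, 4, 4, 4, 6, 6, 7, 8]


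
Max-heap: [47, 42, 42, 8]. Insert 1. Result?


Append 1: [47, 42, 42, 8, 1]
Bubble up: no swaps needed
Result: [47, 42, 42, 8, 1]


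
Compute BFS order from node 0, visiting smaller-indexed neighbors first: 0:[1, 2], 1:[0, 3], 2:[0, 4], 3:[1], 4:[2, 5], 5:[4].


BFS queue: start with [0]
Visit order: [0, 1, 2, 3, 4, 5]


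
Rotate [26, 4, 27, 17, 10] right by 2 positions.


Right rotate by 2: [17, 10, 26, 4, 27]


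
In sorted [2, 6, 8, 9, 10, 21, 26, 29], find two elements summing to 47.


Two pointers: lo=0, hi=7
Found pair: (21, 26) summing to 47


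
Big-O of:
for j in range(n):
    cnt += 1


Per nesting level: O(n) = O(n)
Complexity: O(n)


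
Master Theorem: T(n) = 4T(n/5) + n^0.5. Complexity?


a=4, b=5, c=0.5. log_5(4)=0.861 > c=0.5. Case 1: O(n^log_b(a)) = O(n^0.861)
Complexity: O(n^0.861)


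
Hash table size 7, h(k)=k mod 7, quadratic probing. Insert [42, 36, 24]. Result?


Insertions: 42->slot 0; 36->slot 1; 24->slot 3
Table: [42, 36, None, 24, None, None, None]


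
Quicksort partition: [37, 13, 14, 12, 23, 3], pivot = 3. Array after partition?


Elements <= 3 go left of pivot.
Result: [3, 13, 14, 12, 23, 37], pivot at index 0


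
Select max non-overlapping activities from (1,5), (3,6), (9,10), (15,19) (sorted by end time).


Greedy: pick earliest-ending, then skip overlaps.
Selected (3 activities): [(1, 5), (9, 10), (15, 19)]


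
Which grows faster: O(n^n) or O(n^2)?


quadratic grows slower than n^n
O(n^2) is asymptotically smaller; O(n^n) grows faster


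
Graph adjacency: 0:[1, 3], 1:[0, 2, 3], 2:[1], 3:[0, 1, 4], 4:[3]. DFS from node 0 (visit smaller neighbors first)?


DFS stack-based: start with [0]
Visit order: [0, 1, 2, 3, 4]


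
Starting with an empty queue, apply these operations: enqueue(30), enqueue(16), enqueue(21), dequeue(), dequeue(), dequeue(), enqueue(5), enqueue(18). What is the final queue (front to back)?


enqueue(30) -> [30]
enqueue(16) -> [30, 16]
enqueue(21) -> [30, 16, 21]
dequeue() returns 30 -> [16, 21]
dequeue() returns 16 -> [21]
dequeue() returns 21 -> []
enqueue(5) -> [5]
enqueue(18) -> [5, 18]
Final queue (front to back): [5, 18]


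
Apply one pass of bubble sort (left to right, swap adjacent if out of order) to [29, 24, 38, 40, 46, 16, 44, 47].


After one pass: [24, 29, 38, 40, 16, 44, 46, 47]


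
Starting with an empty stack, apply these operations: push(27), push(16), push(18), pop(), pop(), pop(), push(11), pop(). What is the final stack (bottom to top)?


push(27) -> [27]
push(16) -> [27, 16]
push(18) -> [27, 16, 18]
pop() returns 18 -> [27, 16]
pop() returns 16 -> [27]
pop() returns 27 -> []
push(11) -> [11]
pop() returns 11 -> []
Final stack (bottom to top): []


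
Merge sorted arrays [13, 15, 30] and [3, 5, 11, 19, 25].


Compare heads, take smaller each step.
Merged: [3, 5, 11, 13, 15, 19, 25, 30]


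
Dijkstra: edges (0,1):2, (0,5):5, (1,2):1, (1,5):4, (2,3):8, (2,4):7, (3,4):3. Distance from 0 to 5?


Dijkstra from 0:
Distances: {0: 0, 1: 2, 2: 3, 3: 11, 4: 10, 5: 5}
Shortest distance to 5 = 5, path = [0, 5]


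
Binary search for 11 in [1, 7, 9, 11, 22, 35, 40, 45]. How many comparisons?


Search for 11:
[0,7] mid=3 arr[3]=11
Total: 1 comparisons


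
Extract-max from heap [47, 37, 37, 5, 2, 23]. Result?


Max = 47
Replace root with last, heapify down
Resulting heap: [37, 23, 37, 5, 2]


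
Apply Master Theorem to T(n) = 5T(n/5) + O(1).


a=5, b=5, c=0. log_5(5)=1 > c=0. Case 1: O(n^log_b(a)) = O(n)
Complexity: O(n)


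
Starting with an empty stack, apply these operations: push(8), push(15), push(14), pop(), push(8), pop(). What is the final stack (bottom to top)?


push(8) -> [8]
push(15) -> [8, 15]
push(14) -> [8, 15, 14]
pop() returns 14 -> [8, 15]
push(8) -> [8, 15, 8]
pop() returns 8 -> [8, 15]
Final stack (bottom to top): [8, 15]


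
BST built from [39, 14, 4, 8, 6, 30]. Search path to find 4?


BST root = 39
Search for 4: compare at each node
Path: [39, 14, 4]


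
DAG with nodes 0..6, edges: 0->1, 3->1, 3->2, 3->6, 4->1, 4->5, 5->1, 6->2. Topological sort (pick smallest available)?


Kahn's algorithm, process smallest node first
Order: [0, 3, 4, 5, 1, 6, 2]


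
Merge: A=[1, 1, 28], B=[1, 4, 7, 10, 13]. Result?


Compare heads, take smaller each step.
Merged: [1, 1, 1, 4, 7, 10, 13, 28]


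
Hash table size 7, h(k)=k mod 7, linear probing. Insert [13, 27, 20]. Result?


Insertions: 13->slot 6; 27->slot 0; 20->slot 1
Table: [27, 20, None, None, None, None, 13]


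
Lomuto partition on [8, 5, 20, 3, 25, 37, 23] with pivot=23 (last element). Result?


Elements <= 23 go left of pivot.
Result: [8, 5, 20, 3, 23, 37, 25], pivot at index 4


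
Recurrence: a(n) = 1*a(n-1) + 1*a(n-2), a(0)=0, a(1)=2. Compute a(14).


Build bottom-up:
...a(12)=288, a(13)=466, a(14)=1*466+1*288=754


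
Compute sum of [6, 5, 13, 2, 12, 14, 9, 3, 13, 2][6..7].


Prefix sums: [0, 6, 11, 24, 26, 38, 52, 61, 64, 77, 79]
Sum[6..7] = prefix[8] - prefix[6] = 64 - 52 = 12


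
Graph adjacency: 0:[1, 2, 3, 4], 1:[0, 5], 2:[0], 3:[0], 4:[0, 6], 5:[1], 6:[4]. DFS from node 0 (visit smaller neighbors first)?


DFS stack-based: start with [0]
Visit order: [0, 1, 5, 2, 3, 4, 6]


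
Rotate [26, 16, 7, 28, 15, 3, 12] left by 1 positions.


Left rotate by 1: [16, 7, 28, 15, 3, 12, 26]


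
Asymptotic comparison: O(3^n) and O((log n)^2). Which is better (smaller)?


polylogarithmic grows slower than exponential (base 3)
O((log n)^2) is asymptotically smaller; O(3^n) grows faster


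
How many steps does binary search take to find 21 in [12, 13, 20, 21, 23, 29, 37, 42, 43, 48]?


Search for 21:
[0,9] mid=4 arr[4]=23
[0,3] mid=1 arr[1]=13
[2,3] mid=2 arr[2]=20
[3,3] mid=3 arr[3]=21
Total: 4 comparisons


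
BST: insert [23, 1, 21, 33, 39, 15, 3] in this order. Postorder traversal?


Root = 23; build tree by BST insertion.
Postorder traversal: [3, 15, 21, 1, 39, 33, 23]


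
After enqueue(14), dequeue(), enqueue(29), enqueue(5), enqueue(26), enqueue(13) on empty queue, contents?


enqueue(14) -> [14]
dequeue() returns 14 -> []
enqueue(29) -> [29]
enqueue(5) -> [29, 5]
enqueue(26) -> [29, 5, 26]
enqueue(13) -> [29, 5, 26, 13]
Final queue (front to back): [29, 5, 26, 13]


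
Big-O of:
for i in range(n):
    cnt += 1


Per nesting level: O(n) = O(n)
Complexity: O(n)


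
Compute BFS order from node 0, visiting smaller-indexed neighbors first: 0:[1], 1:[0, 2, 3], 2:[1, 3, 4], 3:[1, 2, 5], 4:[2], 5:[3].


BFS queue: start with [0]
Visit order: [0, 1, 2, 3, 4, 5]


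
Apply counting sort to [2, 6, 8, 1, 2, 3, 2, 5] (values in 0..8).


Count array: [0, 1, 3, 1, 0, 1, 1, 0, 1]
Reconstruct: [1, 2, 2, 2, 3, 5, 6, 8]


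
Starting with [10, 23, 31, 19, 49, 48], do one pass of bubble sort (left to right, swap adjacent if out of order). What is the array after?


After one pass: [10, 23, 19, 31, 48, 49]


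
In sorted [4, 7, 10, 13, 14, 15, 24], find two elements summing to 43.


Two pointers: lo=0, hi=6
No pair sums to 43


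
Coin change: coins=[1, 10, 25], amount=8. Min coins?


dp[0]=0; dp[i]=1+min(dp[i-c] for c in coins)
...dp[3]=3, dp[4]=4, dp[5]=5, dp[6]=6, dp[7]=7, dp[8]=8
Minimum coins for 8 = 8


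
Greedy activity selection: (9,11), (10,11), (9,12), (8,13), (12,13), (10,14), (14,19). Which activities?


Greedy: pick earliest-ending, then skip overlaps.
Selected (3 activities): [(9, 11), (12, 13), (14, 19)]


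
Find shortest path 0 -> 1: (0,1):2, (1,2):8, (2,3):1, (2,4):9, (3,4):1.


Dijkstra from 0:
Distances: {0: 0, 1: 2, 2: 10, 3: 11, 4: 12}
Shortest distance to 1 = 2, path = [0, 1]


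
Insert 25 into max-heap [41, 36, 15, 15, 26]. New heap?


Append 25: [41, 36, 15, 15, 26, 25]
Bubble up: swap idx 5(25) with idx 2(15)
Result: [41, 36, 25, 15, 26, 15]


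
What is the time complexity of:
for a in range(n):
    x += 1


Per nesting level: O(n) = O(n)
Complexity: O(n)


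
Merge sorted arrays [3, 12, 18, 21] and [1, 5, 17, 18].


Compare heads, take smaller each step.
Merged: [1, 3, 5, 12, 17, 18, 18, 21]


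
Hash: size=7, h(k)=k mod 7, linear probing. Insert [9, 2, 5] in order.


Insertions: 9->slot 2; 2->slot 3; 5->slot 5
Table: [None, None, 9, 2, None, 5, None]


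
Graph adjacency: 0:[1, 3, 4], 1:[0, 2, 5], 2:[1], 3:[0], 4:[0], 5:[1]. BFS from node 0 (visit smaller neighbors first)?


BFS queue: start with [0]
Visit order: [0, 1, 3, 4, 2, 5]


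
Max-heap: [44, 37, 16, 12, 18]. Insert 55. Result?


Append 55: [44, 37, 16, 12, 18, 55]
Bubble up: swap idx 5(55) with idx 2(16); swap idx 2(55) with idx 0(44)
Result: [55, 37, 44, 12, 18, 16]


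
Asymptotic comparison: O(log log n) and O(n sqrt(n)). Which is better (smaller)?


double-logarithmic grows slower than n^1.5
O(log log n) is asymptotically smaller; O(n sqrt(n)) grows faster


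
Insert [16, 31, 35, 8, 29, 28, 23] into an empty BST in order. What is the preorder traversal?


Root = 16; build tree by BST insertion.
Preorder traversal: [16, 8, 31, 29, 28, 23, 35]


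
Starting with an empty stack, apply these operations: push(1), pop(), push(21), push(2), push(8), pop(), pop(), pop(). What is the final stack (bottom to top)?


push(1) -> [1]
pop() returns 1 -> []
push(21) -> [21]
push(2) -> [21, 2]
push(8) -> [21, 2, 8]
pop() returns 8 -> [21, 2]
pop() returns 2 -> [21]
pop() returns 21 -> []
Final stack (bottom to top): []


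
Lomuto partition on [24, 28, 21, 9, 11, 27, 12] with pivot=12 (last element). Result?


Elements <= 12 go left of pivot.
Result: [9, 11, 12, 24, 28, 27, 21], pivot at index 2


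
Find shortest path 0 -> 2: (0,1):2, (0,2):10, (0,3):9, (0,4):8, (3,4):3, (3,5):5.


Dijkstra from 0:
Distances: {0: 0, 1: 2, 2: 10, 3: 9, 4: 8, 5: 14}
Shortest distance to 2 = 10, path = [0, 2]


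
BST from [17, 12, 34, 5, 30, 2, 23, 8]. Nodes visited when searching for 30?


BST root = 17
Search for 30: compare at each node
Path: [17, 34, 30]


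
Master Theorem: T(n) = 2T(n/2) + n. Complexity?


a=2, b=2, c=1. log_2(2)=1 = c=1. Case 2: O(n^c log n) = O(n log n)
Complexity: O(n log n)


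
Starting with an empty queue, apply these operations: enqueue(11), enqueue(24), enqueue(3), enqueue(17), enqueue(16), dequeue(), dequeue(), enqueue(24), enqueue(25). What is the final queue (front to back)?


enqueue(11) -> [11]
enqueue(24) -> [11, 24]
enqueue(3) -> [11, 24, 3]
enqueue(17) -> [11, 24, 3, 17]
enqueue(16) -> [11, 24, 3, 17, 16]
dequeue() returns 11 -> [24, 3, 17, 16]
dequeue() returns 24 -> [3, 17, 16]
enqueue(24) -> [3, 17, 16, 24]
enqueue(25) -> [3, 17, 16, 24, 25]
Final queue (front to back): [3, 17, 16, 24, 25]


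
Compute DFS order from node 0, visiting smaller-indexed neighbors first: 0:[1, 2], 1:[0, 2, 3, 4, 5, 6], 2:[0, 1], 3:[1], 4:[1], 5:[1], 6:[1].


DFS stack-based: start with [0]
Visit order: [0, 1, 2, 3, 4, 5, 6]


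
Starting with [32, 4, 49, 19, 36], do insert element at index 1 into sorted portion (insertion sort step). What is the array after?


After one pass: [4, 32, 49, 19, 36]


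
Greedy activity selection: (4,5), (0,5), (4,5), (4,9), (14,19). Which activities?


Greedy: pick earliest-ending, then skip overlaps.
Selected (2 activities): [(4, 5), (14, 19)]


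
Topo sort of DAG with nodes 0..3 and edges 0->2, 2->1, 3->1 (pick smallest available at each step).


Kahn's algorithm, process smallest node first
Order: [0, 2, 3, 1]


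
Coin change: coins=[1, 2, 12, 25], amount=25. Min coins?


dp[0]=0; dp[i]=1+min(dp[i-c] for c in coins)
...dp[20]=5, dp[21]=6, dp[22]=6, dp[23]=7, dp[24]=2, dp[25]=1
Minimum coins for 25 = 1


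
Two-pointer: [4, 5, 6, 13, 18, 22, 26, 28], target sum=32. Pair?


Two pointers: lo=0, hi=7
Found pair: (4, 28) summing to 32


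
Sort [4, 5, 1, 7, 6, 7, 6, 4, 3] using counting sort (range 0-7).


Count array: [0, 1, 0, 1, 2, 1, 2, 2]
Reconstruct: [1, 3, 4, 4, 5, 6, 6, 7, 7]


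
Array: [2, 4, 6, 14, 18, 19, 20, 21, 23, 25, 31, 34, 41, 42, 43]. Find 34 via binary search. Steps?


Search for 34:
[0,14] mid=7 arr[7]=21
[8,14] mid=11 arr[11]=34
Total: 2 comparisons


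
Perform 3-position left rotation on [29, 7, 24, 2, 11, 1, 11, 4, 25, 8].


Left rotate by 3: [2, 11, 1, 11, 4, 25, 8, 29, 7, 24]


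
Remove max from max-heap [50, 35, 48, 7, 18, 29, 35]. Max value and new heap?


Max = 50
Replace root with last, heapify down
Resulting heap: [48, 35, 35, 7, 18, 29]


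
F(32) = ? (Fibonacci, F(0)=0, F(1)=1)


F(n)=F(n-1)+F(n-2)
...F(30)=832040, F(31)=1346269, F(32)=2178309


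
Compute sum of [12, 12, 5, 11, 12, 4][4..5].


Prefix sums: [0, 12, 24, 29, 40, 52, 56]
Sum[4..5] = prefix[6] - prefix[4] = 56 - 40 = 16


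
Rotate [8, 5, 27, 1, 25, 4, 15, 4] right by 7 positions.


Right rotate by 7: [5, 27, 1, 25, 4, 15, 4, 8]


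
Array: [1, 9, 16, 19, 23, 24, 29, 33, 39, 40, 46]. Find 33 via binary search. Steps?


Search for 33:
[0,10] mid=5 arr[5]=24
[6,10] mid=8 arr[8]=39
[6,7] mid=6 arr[6]=29
[7,7] mid=7 arr[7]=33
Total: 4 comparisons


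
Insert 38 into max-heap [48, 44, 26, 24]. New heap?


Append 38: [48, 44, 26, 24, 38]
Bubble up: no swaps needed
Result: [48, 44, 26, 24, 38]


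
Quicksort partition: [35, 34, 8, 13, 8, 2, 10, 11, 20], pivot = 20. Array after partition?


Elements <= 20 go left of pivot.
Result: [8, 13, 8, 2, 10, 11, 20, 34, 35], pivot at index 6


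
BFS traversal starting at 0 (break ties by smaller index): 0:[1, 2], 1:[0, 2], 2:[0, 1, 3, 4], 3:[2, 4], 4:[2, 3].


BFS queue: start with [0]
Visit order: [0, 1, 2, 3, 4]


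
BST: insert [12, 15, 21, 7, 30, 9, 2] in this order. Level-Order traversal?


Root = 12; build tree by BST insertion.
Level-Order traversal: [12, 7, 15, 2, 9, 21, 30]


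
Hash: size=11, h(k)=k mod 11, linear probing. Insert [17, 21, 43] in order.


Insertions: 17->slot 6; 21->slot 10; 43->slot 0
Table: [43, None, None, None, None, None, 17, None, None, None, 21]


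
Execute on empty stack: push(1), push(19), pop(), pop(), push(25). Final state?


push(1) -> [1]
push(19) -> [1, 19]
pop() returns 19 -> [1]
pop() returns 1 -> []
push(25) -> [25]
Final stack (bottom to top): [25]


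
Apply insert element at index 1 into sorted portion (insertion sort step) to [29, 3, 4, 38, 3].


After one pass: [3, 29, 4, 38, 3]


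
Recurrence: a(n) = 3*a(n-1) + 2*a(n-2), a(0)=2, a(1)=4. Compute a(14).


Build bottom-up:
...a(12)=5175848, a(13)=18434056, a(14)=3*18434056+2*5175848=65653864


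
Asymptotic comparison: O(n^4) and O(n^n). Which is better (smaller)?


quartic grows slower than n^n
O(n^4) is asymptotically smaller; O(n^n) grows faster


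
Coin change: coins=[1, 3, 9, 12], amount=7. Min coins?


dp[0]=0; dp[i]=1+min(dp[i-c] for c in coins)
...dp[2]=2, dp[3]=1, dp[4]=2, dp[5]=3, dp[6]=2, dp[7]=3
Minimum coins for 7 = 3


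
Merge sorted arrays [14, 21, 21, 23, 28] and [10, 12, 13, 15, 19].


Compare heads, take smaller each step.
Merged: [10, 12, 13, 14, 15, 19, 21, 21, 23, 28]


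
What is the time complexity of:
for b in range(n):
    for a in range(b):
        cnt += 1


Per nesting level: O(n) * O(n) [triangular over b] = O(n^2)
Complexity: O(n^2)


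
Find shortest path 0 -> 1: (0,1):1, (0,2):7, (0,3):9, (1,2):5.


Dijkstra from 0:
Distances: {0: 0, 1: 1, 2: 6, 3: 9}
Shortest distance to 1 = 1, path = [0, 1]


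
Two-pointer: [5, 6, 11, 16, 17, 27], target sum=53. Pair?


Two pointers: lo=0, hi=5
No pair sums to 53


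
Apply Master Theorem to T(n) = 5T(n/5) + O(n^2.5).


a=5, b=5, c=2.5. log_5(5)=1 < c=2.5. Case 3: O(n^c) = O(n^2.500)
Complexity: O(n^2.500)


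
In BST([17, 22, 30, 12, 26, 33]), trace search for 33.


BST root = 17
Search for 33: compare at each node
Path: [17, 22, 30, 33]


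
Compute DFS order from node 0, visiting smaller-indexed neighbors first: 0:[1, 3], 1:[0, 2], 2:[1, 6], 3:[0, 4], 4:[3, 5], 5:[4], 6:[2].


DFS stack-based: start with [0]
Visit order: [0, 1, 2, 6, 3, 4, 5]


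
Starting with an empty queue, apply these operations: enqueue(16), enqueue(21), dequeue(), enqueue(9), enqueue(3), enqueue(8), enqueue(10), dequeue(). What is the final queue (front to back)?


enqueue(16) -> [16]
enqueue(21) -> [16, 21]
dequeue() returns 16 -> [21]
enqueue(9) -> [21, 9]
enqueue(3) -> [21, 9, 3]
enqueue(8) -> [21, 9, 3, 8]
enqueue(10) -> [21, 9, 3, 8, 10]
dequeue() returns 21 -> [9, 3, 8, 10]
Final queue (front to back): [9, 3, 8, 10]


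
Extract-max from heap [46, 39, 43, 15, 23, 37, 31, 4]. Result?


Max = 46
Replace root with last, heapify down
Resulting heap: [43, 39, 37, 15, 23, 4, 31]


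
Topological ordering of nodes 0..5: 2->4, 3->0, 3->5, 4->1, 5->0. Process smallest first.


Kahn's algorithm, process smallest node first
Order: [2, 3, 4, 1, 5, 0]


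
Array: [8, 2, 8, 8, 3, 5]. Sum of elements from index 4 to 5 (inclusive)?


Prefix sums: [0, 8, 10, 18, 26, 29, 34]
Sum[4..5] = prefix[6] - prefix[4] = 34 - 26 = 8


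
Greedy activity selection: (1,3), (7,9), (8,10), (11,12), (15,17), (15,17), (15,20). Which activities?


Greedy: pick earliest-ending, then skip overlaps.
Selected (4 activities): [(1, 3), (7, 9), (11, 12), (15, 17)]


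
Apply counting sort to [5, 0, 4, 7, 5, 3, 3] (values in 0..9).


Count array: [1, 0, 0, 2, 1, 2, 0, 1, 0, 0]
Reconstruct: [0, 3, 3, 4, 5, 5, 7]


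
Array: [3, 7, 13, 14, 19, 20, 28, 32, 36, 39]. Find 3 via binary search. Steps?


Search for 3:
[0,9] mid=4 arr[4]=19
[0,3] mid=1 arr[1]=7
[0,0] mid=0 arr[0]=3
Total: 3 comparisons


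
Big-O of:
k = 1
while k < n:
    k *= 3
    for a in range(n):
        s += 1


Per nesting level: O(log n) * O(n) = O(n log n)
Complexity: O(n log n)


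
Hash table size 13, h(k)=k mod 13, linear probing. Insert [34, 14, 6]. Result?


Insertions: 34->slot 8; 14->slot 1; 6->slot 6
Table: [None, 14, None, None, None, None, 6, None, 34, None, None, None, None]


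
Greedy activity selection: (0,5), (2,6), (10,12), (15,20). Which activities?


Greedy: pick earliest-ending, then skip overlaps.
Selected (3 activities): [(0, 5), (10, 12), (15, 20)]


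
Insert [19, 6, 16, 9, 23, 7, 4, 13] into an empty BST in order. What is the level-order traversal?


Root = 19; build tree by BST insertion.
Level-Order traversal: [19, 6, 23, 4, 16, 9, 7, 13]


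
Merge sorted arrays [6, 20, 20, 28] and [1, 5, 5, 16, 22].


Compare heads, take smaller each step.
Merged: [1, 5, 5, 6, 16, 20, 20, 22, 28]


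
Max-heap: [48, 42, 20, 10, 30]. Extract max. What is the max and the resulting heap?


Max = 48
Replace root with last, heapify down
Resulting heap: [42, 30, 20, 10]


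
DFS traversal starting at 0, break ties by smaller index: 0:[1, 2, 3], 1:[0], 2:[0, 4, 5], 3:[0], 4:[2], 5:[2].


DFS stack-based: start with [0]
Visit order: [0, 1, 2, 4, 5, 3]


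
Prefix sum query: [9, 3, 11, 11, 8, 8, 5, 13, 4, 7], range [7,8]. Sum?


Prefix sums: [0, 9, 12, 23, 34, 42, 50, 55, 68, 72, 79]
Sum[7..8] = prefix[9] - prefix[7] = 72 - 55 = 17


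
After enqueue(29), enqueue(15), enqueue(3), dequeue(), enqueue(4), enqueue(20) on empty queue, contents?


enqueue(29) -> [29]
enqueue(15) -> [29, 15]
enqueue(3) -> [29, 15, 3]
dequeue() returns 29 -> [15, 3]
enqueue(4) -> [15, 3, 4]
enqueue(20) -> [15, 3, 4, 20]
Final queue (front to back): [15, 3, 4, 20]


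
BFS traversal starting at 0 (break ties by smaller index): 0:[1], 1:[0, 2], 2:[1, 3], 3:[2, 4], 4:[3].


BFS queue: start with [0]
Visit order: [0, 1, 2, 3, 4]


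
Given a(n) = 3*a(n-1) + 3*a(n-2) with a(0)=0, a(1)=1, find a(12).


Build bottom-up:
...a(10)=133893, a(11)=507627, a(12)=3*507627+3*133893=1924560


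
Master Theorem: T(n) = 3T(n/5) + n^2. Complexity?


a=3, b=5, c=2. log_5(3)=0.683 < c=2. Case 3: O(n^c) = O(n^2)
Complexity: O(n^2)


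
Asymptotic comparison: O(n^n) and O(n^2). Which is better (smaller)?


quadratic grows slower than n^n
O(n^2) is asymptotically smaller; O(n^n) grows faster


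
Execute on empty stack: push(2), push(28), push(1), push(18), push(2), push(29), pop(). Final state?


push(2) -> [2]
push(28) -> [2, 28]
push(1) -> [2, 28, 1]
push(18) -> [2, 28, 1, 18]
push(2) -> [2, 28, 1, 18, 2]
push(29) -> [2, 28, 1, 18, 2, 29]
pop() returns 29 -> [2, 28, 1, 18, 2]
Final stack (bottom to top): [2, 28, 1, 18, 2]


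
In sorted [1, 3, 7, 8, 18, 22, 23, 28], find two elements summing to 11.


Two pointers: lo=0, hi=7
Found pair: (3, 8) summing to 11


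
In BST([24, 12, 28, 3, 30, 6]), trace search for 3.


BST root = 24
Search for 3: compare at each node
Path: [24, 12, 3]


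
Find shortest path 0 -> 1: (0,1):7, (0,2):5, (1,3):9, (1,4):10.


Dijkstra from 0:
Distances: {0: 0, 1: 7, 2: 5, 3: 16, 4: 17}
Shortest distance to 1 = 7, path = [0, 1]


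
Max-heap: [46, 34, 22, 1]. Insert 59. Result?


Append 59: [46, 34, 22, 1, 59]
Bubble up: swap idx 4(59) with idx 1(34); swap idx 1(59) with idx 0(46)
Result: [59, 46, 22, 1, 34]


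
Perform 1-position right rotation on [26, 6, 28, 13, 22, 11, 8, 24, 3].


Right rotate by 1: [3, 26, 6, 28, 13, 22, 11, 8, 24]


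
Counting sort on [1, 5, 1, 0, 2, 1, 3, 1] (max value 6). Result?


Count array: [1, 4, 1, 1, 0, 1, 0]
Reconstruct: [0, 1, 1, 1, 1, 2, 3, 5]


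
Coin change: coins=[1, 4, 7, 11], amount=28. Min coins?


dp[0]=0; dp[i]=1+min(dp[i-c] for c in coins)
...dp[23]=3, dp[24]=4, dp[25]=3, dp[26]=3, dp[27]=4, dp[28]=4
Minimum coins for 28 = 4


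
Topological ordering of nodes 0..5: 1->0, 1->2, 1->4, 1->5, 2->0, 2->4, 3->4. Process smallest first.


Kahn's algorithm, process smallest node first
Order: [1, 2, 0, 3, 4, 5]


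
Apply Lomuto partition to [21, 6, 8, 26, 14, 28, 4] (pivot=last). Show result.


Elements <= 4 go left of pivot.
Result: [4, 6, 8, 26, 14, 28, 21], pivot at index 0


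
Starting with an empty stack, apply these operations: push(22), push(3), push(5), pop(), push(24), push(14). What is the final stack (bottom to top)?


push(22) -> [22]
push(3) -> [22, 3]
push(5) -> [22, 3, 5]
pop() returns 5 -> [22, 3]
push(24) -> [22, 3, 24]
push(14) -> [22, 3, 24, 14]
Final stack (bottom to top): [22, 3, 24, 14]


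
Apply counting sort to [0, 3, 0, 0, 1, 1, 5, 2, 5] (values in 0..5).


Count array: [3, 2, 1, 1, 0, 2]
Reconstruct: [0, 0, 0, 1, 1, 2, 3, 5, 5]


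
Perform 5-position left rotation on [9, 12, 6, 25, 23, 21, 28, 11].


Left rotate by 5: [21, 28, 11, 9, 12, 6, 25, 23]


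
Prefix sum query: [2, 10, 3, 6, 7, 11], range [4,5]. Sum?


Prefix sums: [0, 2, 12, 15, 21, 28, 39]
Sum[4..5] = prefix[6] - prefix[4] = 39 - 21 = 18
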